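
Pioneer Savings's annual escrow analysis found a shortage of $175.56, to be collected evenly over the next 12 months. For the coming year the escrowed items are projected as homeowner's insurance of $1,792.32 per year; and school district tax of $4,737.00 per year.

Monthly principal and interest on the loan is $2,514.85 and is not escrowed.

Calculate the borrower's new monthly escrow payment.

$558.74

Homeowner's insurance — $1,792.32 per year
School district tax — $4,737.00 per year
Total annual escrow = $6,529.32
Monthly = $6,529.32 ÷ 12 = $544.11
Monthly shortage recovery: $175.56 / 12 = $14.63
New monthly escrow = $544.11 + $14.63 = $558.74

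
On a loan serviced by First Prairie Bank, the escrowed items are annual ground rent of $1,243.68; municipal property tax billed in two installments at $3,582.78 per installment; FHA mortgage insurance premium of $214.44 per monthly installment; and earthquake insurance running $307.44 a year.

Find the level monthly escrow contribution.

$940.83

Ground rent: $1,243.68 annually
Municipal property tax: $3,582.78 × 2 = $7,165.56 annually
FHA mortgage insurance premium: $214.44 × 12 = $2,573.28 annually
Earthquake insurance: $307.44 annually
Annual escrow total = $11,289.96
Monthly = $11,289.96 / 12 = $940.83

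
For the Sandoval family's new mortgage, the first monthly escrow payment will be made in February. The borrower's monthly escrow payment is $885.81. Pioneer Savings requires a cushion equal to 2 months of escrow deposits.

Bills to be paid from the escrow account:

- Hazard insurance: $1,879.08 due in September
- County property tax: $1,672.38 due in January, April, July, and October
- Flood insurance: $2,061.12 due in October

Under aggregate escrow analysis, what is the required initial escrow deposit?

Cushion = 2 × $885.81 = $1,771.62
Trial balance (start $0, +$885.81 each month, − disbursements):
  Feb: +$885.81 → $885.81
  Mar: +$885.81 → $1,771.62
  Apr: +$885.81 − $1,672.38 → $985.05
  May: +$885.81 → $1,870.86
  Jun: +$885.81 → $2,756.67
  Jul: +$885.81 − $1,672.38 → $1,970.10
  Aug: +$885.81 → $2,855.91
  Sep: +$885.81 − $1,879.08 → $1,862.64
  Oct: +$885.81 − $3,733.50 → -$985.05
  Nov: +$885.81 → -$99.24
  Dec: +$885.81 → $786.57
  Jan: +$885.81 − $1,672.38 → $0.00
Lowest trial balance = -$985.05 (Oct)
Initial deposit = cushion − low point = $1,771.62 − (-$985.05) = $2,756.67

$2,756.67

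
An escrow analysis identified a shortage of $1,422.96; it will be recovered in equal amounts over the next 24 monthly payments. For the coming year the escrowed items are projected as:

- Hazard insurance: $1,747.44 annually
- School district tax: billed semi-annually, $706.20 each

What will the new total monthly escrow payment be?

Hazard insurance = $1,747.44 per year
School district tax = $706.20 × 2 = $1,412.40 per year
Total per year = $1,747.44 + $1,412.40 = $3,159.84
Monthly escrow = $3,159.84 / 12 = $263.32
Shortage spread = $1,422.96 ÷ 24 = $59.29/mo
Adjusted monthly = $263.32 + $59.29 = $322.61

$322.61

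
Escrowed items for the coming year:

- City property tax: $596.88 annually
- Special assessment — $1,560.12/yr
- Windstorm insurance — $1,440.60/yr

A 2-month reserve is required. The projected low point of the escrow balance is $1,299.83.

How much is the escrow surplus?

City property tax = $596.88/yr
Special assessment = $1,560.12/yr
Windstorm insurance = $1,440.60/yr
Combined annual = $3,597.60
Base monthly escrow = $3,597.60 ÷ 12 = $299.80
Required reserve = 2 × $299.80 = $599.60
Excess over cushion: $1,299.83 − $599.60 = $700.23

$700.23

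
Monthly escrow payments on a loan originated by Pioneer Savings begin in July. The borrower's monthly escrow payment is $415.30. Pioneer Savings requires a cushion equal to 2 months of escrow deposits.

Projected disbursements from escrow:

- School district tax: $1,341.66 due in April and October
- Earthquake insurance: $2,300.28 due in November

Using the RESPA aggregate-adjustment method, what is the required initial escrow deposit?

$2,396.04

Cushion = 2 × $415.30 = $830.60
Trial balance (start $0, +$415.30 each month, − disbursements):
  Jul: +$415.30 → $415.30
  Aug: +$415.30 → $830.60
  Sep: +$415.30 → $1,245.90
  Oct: +$415.30 − $1,341.66 → $319.54
  Nov: +$415.30 − $2,300.28 → -$1,565.44
  Dec: +$415.30 → -$1,150.14
  Jan: +$415.30 → -$734.84
  Feb: +$415.30 → -$319.54
  Mar: +$415.30 → $95.76
  Apr: +$415.30 − $1,341.66 → -$830.60
  May: +$415.30 → -$415.30
  Jun: +$415.30 → $0.00
Lowest trial balance = -$1,565.44 (Nov)
Initial deposit = cushion − low point = $830.60 − (-$1,565.44) = $2,396.04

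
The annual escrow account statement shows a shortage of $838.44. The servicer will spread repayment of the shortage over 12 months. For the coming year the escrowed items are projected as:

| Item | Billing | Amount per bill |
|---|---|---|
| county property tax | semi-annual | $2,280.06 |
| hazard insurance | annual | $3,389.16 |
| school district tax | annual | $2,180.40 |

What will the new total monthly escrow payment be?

County property tax = $2,280.06 × 2 = $4,560.12/yr
Hazard insurance = $3,389.16/yr
School district tax = $2,180.40/yr
Yearly total = $4,560.12 + $3,389.16 + $2,180.40 = $10,129.68
Per month = $10,129.68 ÷ 12 = $844.14
Shortage per month = $838.44 / 12 = $69.87
New monthly escrow = $844.14 + $69.87 = $914.01

$914.01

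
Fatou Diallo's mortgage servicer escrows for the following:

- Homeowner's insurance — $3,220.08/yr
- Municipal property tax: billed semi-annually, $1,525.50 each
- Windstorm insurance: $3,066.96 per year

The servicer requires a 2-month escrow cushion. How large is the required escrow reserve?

$1,556.34

Homeowner's insurance = $3,220.08 per year
Municipal property tax = $1,525.50 × 2 = $3,051.00 per year
Windstorm insurance = $3,066.96 per year
Total annual escrow = $3,220.08 + $3,051.00 + $3,066.96 = $9,338.04
Monthly escrow = $9,338.04 / 12 = $778.17
Reserve = 2 × $778.17 = $1,556.34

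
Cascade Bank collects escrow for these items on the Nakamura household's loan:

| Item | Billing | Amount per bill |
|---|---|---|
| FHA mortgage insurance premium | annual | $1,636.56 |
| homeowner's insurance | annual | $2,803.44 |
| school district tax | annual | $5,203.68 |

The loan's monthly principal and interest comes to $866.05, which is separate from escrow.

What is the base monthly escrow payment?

$803.64

FHA mortgage insurance premium — $1,636.56 per year
Homeowner's insurance — $2,803.44 per year
School district tax — $5,203.68 per year
Total annual escrow = $1,636.56 + $2,803.44 + $5,203.68 = $9,643.68
Base monthly escrow = $9,643.68 ÷ 12 = $803.64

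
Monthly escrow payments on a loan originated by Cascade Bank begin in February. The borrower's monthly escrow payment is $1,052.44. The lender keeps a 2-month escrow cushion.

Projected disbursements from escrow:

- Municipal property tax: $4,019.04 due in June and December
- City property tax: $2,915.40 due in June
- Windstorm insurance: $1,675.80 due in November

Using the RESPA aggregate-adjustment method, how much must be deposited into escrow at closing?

Cushion = 2 × $1,052.44 = $2,104.88
Trial balance (start $0, +$1,052.44 each month, − disbursements):
  Feb: +$1,052.44 → $1,052.44
  Mar: +$1,052.44 → $2,104.88
  Apr: +$1,052.44 → $3,157.32
  May: +$1,052.44 → $4,209.76
  Jun: +$1,052.44 − $6,934.44 → -$1,672.24
  Jul: +$1,052.44 → -$619.80
  Aug: +$1,052.44 → $432.64
  Sep: +$1,052.44 → $1,485.08
  Oct: +$1,052.44 → $2,537.52
  Nov: +$1,052.44 − $1,675.80 → $1,914.16
  Dec: +$1,052.44 − $4,019.04 → -$1,052.44
  Jan: +$1,052.44 → $0.00
Lowest trial balance = -$1,672.24 (Jun)
Initial deposit = cushion − low point = $2,104.88 − (-$1,672.24) = $3,777.12

$3,777.12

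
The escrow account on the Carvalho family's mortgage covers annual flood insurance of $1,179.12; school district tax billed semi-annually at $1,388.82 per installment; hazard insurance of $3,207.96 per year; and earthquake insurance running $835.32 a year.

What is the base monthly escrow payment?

Flood insurance: $1,179.12
School district tax: $1,388.82 × 2 = $2,777.64
Hazard insurance: $3,207.96
Earthquake insurance: $835.32
Total annual escrow = $1,179.12 + $2,777.64 + $3,207.96 + $835.32 = $8,000.04
Per month = $8,000.04 / 12 = $666.67

$666.67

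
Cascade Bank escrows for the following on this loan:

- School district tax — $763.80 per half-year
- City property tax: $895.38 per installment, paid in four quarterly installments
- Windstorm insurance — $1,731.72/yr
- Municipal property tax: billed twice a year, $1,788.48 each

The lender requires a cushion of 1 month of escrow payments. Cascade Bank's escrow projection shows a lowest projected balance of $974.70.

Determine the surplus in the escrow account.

School district tax — $763.80 × 2 = $1,527.60 annually
City property tax — $895.38 × 4 = $3,581.52 annually
Windstorm insurance — $1,731.72 annually
Municipal property tax — $1,788.48 × 2 = $3,576.96 annually
Yearly total = $1,527.60 + $3,581.52 + $1,731.72 + $3,576.96 = $10,417.80
Monthly = $10,417.80 / 12 = $868.15
Required reserve = 1 × $868.15 = $868.15
Excess over cushion: $974.70 − $868.15 = $106.55

$106.55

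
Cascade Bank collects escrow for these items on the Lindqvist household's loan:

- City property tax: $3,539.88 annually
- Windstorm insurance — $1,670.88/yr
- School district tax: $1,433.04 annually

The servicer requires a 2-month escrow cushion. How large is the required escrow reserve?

$1,107.30

City property tax — $3,539.88 per year
Windstorm insurance — $1,670.88 per year
School district tax — $1,433.04 per year
Yearly total = $3,539.88 + $1,670.88 + $1,433.04 = $6,643.80
Base monthly escrow = $6,643.80 ÷ 12 = $553.65
Cushion = 2 × $553.65 = $1,107.30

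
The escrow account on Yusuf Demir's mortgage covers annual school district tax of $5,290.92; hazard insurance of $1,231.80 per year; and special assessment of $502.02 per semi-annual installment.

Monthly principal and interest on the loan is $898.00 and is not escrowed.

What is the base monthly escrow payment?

$627.23

School district tax: $5,290.92/yr
Hazard insurance: $1,231.80/yr
Special assessment: $502.02 × 2 = $1,004.04/yr
Total per year = $5,290.92 + $1,231.80 + $1,004.04 = $7,526.76
Monthly escrow = $7,526.76 / 12 = $627.23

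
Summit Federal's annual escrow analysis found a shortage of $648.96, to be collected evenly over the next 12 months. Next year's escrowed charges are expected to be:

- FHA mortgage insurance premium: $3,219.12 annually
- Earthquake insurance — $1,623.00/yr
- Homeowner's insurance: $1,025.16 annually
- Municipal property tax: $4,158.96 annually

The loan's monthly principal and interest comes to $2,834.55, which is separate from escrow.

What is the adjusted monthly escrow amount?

$889.60

FHA mortgage insurance premium — $3,219.12 annually
Earthquake insurance — $1,623.00 annually
Homeowner's insurance — $1,025.16 annually
Municipal property tax — $4,158.96 annually
Total per year = $10,026.24
Monthly = $10,026.24 ÷ 12 = $835.52
Shortage spread = $648.96 ÷ 12 = $54.08/mo
Adjusted monthly = $835.52 + $54.08 = $889.60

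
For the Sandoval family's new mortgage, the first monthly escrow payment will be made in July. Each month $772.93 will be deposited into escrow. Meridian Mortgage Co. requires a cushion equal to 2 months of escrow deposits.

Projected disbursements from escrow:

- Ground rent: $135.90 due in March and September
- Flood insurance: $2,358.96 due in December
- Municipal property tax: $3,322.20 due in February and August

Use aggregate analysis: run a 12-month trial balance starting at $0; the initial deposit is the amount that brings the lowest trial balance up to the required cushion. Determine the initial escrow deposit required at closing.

Cushion = 2 × $772.93 = $1,545.86
Trial balance (start $0, +$772.93 each month, − disbursements):
  Jul: +$772.93 → $772.93
  Aug: +$772.93 − $3,322.20 → -$1,776.34
  Sep: +$772.93 − $135.90 → -$1,139.31
  Oct: +$772.93 → -$366.38
  Nov: +$772.93 → $406.55
  Dec: +$772.93 − $2,358.96 → -$1,179.48
  Jan: +$772.93 → -$406.55
  Feb: +$772.93 − $3,322.20 → -$2,955.82
  Mar: +$772.93 − $135.90 → -$2,318.79
  Apr: +$772.93 → -$1,545.86
  May: +$772.93 → -$772.93
  Jun: +$772.93 → $0.00
Lowest trial balance = -$2,955.82 (Feb)
Initial deposit = cushion − low point = $1,545.86 − (-$2,955.82) = $4,501.68

$4,501.68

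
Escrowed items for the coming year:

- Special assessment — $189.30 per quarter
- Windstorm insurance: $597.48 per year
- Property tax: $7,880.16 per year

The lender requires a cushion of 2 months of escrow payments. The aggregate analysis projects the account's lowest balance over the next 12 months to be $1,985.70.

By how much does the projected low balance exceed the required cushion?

$446.56

Special assessment — $189.30 × 4 = $757.20
Windstorm insurance — $597.48
Property tax — $7,880.16
Total per year = $757.20 + $597.48 + $7,880.16 = $9,234.84
Monthly escrow = $9,234.84 ÷ 12 = $769.57
Required cushion = 2 × $769.57 = $1,539.14
Surplus = $1,985.70 − $1,539.14 = $446.56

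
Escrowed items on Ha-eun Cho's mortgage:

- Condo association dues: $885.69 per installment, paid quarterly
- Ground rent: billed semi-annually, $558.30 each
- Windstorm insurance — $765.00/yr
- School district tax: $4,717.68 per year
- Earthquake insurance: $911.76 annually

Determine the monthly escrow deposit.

$921.15

Condo association dues — $885.69 × 4 = $3,542.76 annually
Ground rent — $558.30 × 2 = $1,116.60 annually
Windstorm insurance — $765.00 annually
School district tax — $4,717.68 annually
Earthquake insurance — $911.76 annually
Combined annual = $3,542.76 + $1,116.60 + $765.00 + $4,717.68 + $911.76 = $11,053.80
Monthly = $11,053.80 / 12 = $921.15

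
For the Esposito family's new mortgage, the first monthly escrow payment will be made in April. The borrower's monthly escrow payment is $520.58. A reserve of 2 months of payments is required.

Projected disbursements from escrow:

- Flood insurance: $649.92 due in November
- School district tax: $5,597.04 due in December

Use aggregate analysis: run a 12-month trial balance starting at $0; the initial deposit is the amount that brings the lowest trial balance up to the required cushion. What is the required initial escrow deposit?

Cushion = 2 × $520.58 = $1,041.16
Trial balance (start $0, +$520.58 each month, − disbursements):
  Apr: +$520.58 → $520.58
  May: +$520.58 → $1,041.16
  Jun: +$520.58 → $1,561.74
  Jul: +$520.58 → $2,082.32
  Aug: +$520.58 → $2,602.90
  Sep: +$520.58 → $3,123.48
  Oct: +$520.58 → $3,644.06
  Nov: +$520.58 − $649.92 → $3,514.72
  Dec: +$520.58 − $5,597.04 → -$1,561.74
  Jan: +$520.58 → -$1,041.16
  Feb: +$520.58 → -$520.58
  Mar: +$520.58 → $0.00
Lowest trial balance = -$1,561.74 (Dec)
Initial deposit = cushion − low point = $1,041.16 − (-$1,561.74) = $2,602.90

$2,602.90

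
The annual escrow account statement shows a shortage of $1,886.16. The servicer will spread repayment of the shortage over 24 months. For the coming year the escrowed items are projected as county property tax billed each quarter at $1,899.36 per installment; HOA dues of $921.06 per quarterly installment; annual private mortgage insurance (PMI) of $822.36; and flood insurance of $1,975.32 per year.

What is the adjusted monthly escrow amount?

$1,251.87

County property tax — $1,899.36 × 4 = $7,597.44 annually
HOA dues — $921.06 × 4 = $3,684.24 annually
Private mortgage insurance (PMI) — $822.36 annually
Flood insurance — $1,975.32 annually
Yearly total = $7,597.44 + $3,684.24 + $822.36 + $1,975.32 = $14,079.36
Monthly escrow = $14,079.36 / 12 = $1,173.28
Monthly shortage recovery: $1,886.16 ÷ 24 = $78.59
New monthly escrow = $1,173.28 + $78.59 = $1,251.87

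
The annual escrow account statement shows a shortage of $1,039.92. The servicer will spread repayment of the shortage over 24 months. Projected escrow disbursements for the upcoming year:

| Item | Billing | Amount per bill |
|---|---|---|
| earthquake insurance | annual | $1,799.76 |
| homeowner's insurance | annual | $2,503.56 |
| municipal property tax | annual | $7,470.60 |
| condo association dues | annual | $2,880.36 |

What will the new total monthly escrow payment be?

$1,264.52

Earthquake insurance — $1,799.76 annually
Homeowner's insurance — $2,503.56 annually
Municipal property tax — $7,470.60 annually
Condo association dues — $2,880.36 annually
Total annual escrow = $1,799.76 + $2,503.56 + $7,470.60 + $2,880.36 = $14,654.28
Per month = $14,654.28 / 12 = $1,221.19
Shortage per month = $1,039.92 ÷ 24 = $43.33
Adjusted monthly = $1,221.19 + $43.33 = $1,264.52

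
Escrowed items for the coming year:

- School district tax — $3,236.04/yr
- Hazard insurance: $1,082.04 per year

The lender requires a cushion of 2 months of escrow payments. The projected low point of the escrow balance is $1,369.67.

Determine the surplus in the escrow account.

School district tax = $3,236.04
Hazard insurance = $1,082.04
Total per year = $3,236.04 + $1,082.04 = $4,318.08
Monthly = $4,318.08 / 12 = $359.84
Required cushion = 2 × $359.84 = $719.68
Excess over cushion: $1,369.67 − $719.68 = $649.99

$649.99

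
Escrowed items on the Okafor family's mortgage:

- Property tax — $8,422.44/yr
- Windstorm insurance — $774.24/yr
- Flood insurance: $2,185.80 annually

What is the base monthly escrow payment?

Property tax — $8,422.44/yr
Windstorm insurance — $774.24/yr
Flood insurance — $2,185.80/yr
Total per year = $11,382.48
Monthly escrow = $11,382.48 / 12 = $948.54

$948.54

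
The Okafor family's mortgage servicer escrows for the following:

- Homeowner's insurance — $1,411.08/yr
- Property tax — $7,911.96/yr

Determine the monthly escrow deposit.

Homeowner's insurance — $1,411.08/yr
Property tax — $7,911.96/yr
Annual escrow total = $9,323.04
Monthly = $9,323.04 ÷ 12 = $776.92

$776.92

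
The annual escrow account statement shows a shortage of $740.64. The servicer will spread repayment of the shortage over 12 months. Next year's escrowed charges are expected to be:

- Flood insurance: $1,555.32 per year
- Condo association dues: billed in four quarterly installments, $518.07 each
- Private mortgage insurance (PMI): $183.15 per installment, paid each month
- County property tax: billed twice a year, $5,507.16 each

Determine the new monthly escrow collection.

Flood insurance: $1,555.32 per year
Condo association dues: $518.07 × 4 = $2,072.28 per year
Private mortgage insurance (PMI): $183.15 × 12 = $2,197.80 per year
County property tax: $5,507.16 × 2 = $11,014.32 per year
Yearly total = $1,555.32 + $2,072.28 + $2,197.80 + $11,014.32 = $16,839.72
Monthly escrow = $16,839.72 / 12 = $1,403.31
Shortage spread = $740.64 ÷ 12 = $61.72/mo
New monthly escrow = $1,403.31 + $61.72 = $1,465.03

$1,465.03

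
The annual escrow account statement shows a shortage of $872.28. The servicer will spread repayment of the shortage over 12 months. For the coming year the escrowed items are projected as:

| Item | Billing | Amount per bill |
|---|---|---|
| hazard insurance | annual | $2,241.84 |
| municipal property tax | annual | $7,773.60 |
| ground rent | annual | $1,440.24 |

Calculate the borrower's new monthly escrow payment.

Hazard insurance — $2,241.84
Municipal property tax — $7,773.60
Ground rent — $1,440.24
Yearly total = $11,455.68
Monthly escrow = $11,455.68 ÷ 12 = $954.64
Shortage spread = $872.28 ÷ 12 = $72.69/mo
Adjusted monthly = $954.64 + $72.69 = $1,027.33

$1,027.33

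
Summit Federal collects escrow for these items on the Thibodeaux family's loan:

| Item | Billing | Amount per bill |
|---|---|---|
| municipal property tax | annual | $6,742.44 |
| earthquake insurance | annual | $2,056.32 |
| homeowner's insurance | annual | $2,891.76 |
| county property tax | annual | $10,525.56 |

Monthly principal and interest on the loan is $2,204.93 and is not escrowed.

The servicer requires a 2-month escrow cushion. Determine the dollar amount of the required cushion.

$3,702.68

Municipal property tax — $6,742.44 per year
Earthquake insurance — $2,056.32 per year
Homeowner's insurance — $2,891.76 per year
County property tax — $10,525.56 per year
Combined annual = $6,742.44 + $2,056.32 + $2,891.76 + $10,525.56 = $22,216.08
Monthly escrow = $22,216.08 ÷ 12 = $1,851.34
Required cushion = 2 × $1,851.34 = $3,702.68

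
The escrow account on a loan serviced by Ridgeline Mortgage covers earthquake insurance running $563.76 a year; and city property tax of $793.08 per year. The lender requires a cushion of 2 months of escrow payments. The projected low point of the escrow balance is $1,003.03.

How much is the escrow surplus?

$776.89

Earthquake insurance = $563.76 annually
City property tax = $793.08 annually
Total annual escrow = $563.76 + $793.08 = $1,356.84
Monthly = $1,356.84 / 12 = $113.07
Required cushion = 2 × $113.07 = $226.14
Excess over cushion: $1,003.03 − $226.14 = $776.89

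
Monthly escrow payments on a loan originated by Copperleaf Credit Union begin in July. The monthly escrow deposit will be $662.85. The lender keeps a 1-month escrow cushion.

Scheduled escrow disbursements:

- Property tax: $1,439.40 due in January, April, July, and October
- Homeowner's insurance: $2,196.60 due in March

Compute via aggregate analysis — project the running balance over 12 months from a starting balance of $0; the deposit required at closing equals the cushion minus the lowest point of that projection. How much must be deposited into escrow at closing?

Cushion = 1 × $662.85 = $662.85
Trial balance (start $0, +$662.85 each month, − disbursements):
  Jul: +$662.85 − $1,439.40 → -$776.55
  Aug: +$662.85 → -$113.70
  Sep: +$662.85 → $549.15
  Oct: +$662.85 − $1,439.40 → -$227.40
  Nov: +$662.85 → $435.45
  Dec: +$662.85 → $1,098.30
  Jan: +$662.85 − $1,439.40 → $321.75
  Feb: +$662.85 → $984.60
  Mar: +$662.85 − $2,196.60 → -$549.15
  Apr: +$662.85 − $1,439.40 → -$1,325.70
  May: +$662.85 → -$662.85
  Jun: +$662.85 → $0.00
Lowest trial balance = -$1,325.70 (Apr)
Initial deposit = cushion − low point = $662.85 − (-$1,325.70) = $1,988.55

$1,988.55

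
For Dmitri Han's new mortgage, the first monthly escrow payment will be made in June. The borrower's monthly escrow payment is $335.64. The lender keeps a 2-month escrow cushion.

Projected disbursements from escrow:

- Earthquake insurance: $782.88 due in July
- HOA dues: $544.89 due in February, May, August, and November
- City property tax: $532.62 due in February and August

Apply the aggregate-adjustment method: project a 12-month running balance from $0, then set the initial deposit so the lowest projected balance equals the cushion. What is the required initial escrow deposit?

Cushion = 2 × $335.64 = $671.28
Trial balance (start $0, +$335.64 each month, − disbursements):
  Jun: +$335.64 → $335.64
  Jul: +$335.64 − $782.88 → -$111.60
  Aug: +$335.64 − $1,077.51 → -$853.47
  Sep: +$335.64 → -$517.83
  Oct: +$335.64 → -$182.19
  Nov: +$335.64 − $544.89 → -$391.44
  Dec: +$335.64 → -$55.80
  Jan: +$335.64 → $279.84
  Feb: +$335.64 − $1,077.51 → -$462.03
  Mar: +$335.64 → -$126.39
  Apr: +$335.64 → $209.25
  May: +$335.64 − $544.89 → $0.00
Lowest trial balance = -$853.47 (Aug)
Initial deposit = cushion − low point = $671.28 − (-$853.47) = $1,524.75

$1,524.75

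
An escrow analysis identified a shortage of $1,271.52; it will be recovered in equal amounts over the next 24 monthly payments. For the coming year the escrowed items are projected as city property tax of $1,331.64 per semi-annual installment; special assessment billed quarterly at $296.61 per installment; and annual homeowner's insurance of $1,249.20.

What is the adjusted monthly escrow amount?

City property tax = $1,331.64 × 2 = $2,663.28
Special assessment = $296.61 × 4 = $1,186.44
Homeowner's insurance = $1,249.20
Total per year = $5,098.92
Base monthly escrow = $5,098.92 / 12 = $424.91
Shortage spread = $1,271.52 ÷ 24 = $52.98/mo
New monthly escrow = $424.91 + $52.98 = $477.89

$477.89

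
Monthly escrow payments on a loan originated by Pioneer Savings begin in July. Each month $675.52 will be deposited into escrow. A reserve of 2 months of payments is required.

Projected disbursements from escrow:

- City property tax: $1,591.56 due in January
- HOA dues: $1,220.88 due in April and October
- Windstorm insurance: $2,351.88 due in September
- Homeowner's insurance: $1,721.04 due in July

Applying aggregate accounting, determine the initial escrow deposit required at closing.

Cushion = 2 × $675.52 = $1,351.04
Trial balance (start $0, +$675.52 each month, − disbursements):
  Jul: +$675.52 − $1,721.04 → -$1,045.52
  Aug: +$675.52 → -$370.00
  Sep: +$675.52 − $2,351.88 → -$2,046.36
  Oct: +$675.52 − $1,220.88 → -$2,591.72
  Nov: +$675.52 → -$1,916.20
  Dec: +$675.52 → -$1,240.68
  Jan: +$675.52 − $1,591.56 → -$2,156.72
  Feb: +$675.52 → -$1,481.20
  Mar: +$675.52 → -$805.68
  Apr: +$675.52 − $1,220.88 → -$1,351.04
  May: +$675.52 → -$675.52
  Jun: +$675.52 → $0.00
Lowest trial balance = -$2,591.72 (Oct)
Initial deposit = cushion − low point = $1,351.04 − (-$2,591.72) = $3,942.76

$3,942.76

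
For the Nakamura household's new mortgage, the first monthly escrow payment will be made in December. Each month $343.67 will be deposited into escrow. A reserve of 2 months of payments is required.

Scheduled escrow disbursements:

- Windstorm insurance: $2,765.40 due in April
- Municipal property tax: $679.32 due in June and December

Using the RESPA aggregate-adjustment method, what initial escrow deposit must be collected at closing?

Cushion = 2 × $343.67 = $687.34
Trial balance (start $0, +$343.67 each month, − disbursements):
  Dec: +$343.67 − $679.32 → -$335.65
  Jan: +$343.67 → $8.02
  Feb: +$343.67 → $351.69
  Mar: +$343.67 → $695.36
  Apr: +$343.67 − $2,765.40 → -$1,726.37
  May: +$343.67 → -$1,382.70
  Jun: +$343.67 − $679.32 → -$1,718.35
  Jul: +$343.67 → -$1,374.68
  Aug: +$343.67 → -$1,031.01
  Sep: +$343.67 → -$687.34
  Oct: +$343.67 → -$343.67
  Nov: +$343.67 → $0.00
Lowest trial balance = -$1,726.37 (Apr)
Initial deposit = cushion − low point = $687.34 − (-$1,726.37) = $2,413.71

$2,413.71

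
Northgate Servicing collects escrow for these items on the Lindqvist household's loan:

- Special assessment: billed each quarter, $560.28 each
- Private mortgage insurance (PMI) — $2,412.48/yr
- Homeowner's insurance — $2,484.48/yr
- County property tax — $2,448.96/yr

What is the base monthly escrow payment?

Special assessment: $560.28 × 4 = $2,241.12 annually
Private mortgage insurance (PMI): $2,412.48 annually
Homeowner's insurance: $2,484.48 annually
County property tax: $2,448.96 annually
Combined annual = $2,241.12 + $2,412.48 + $2,484.48 + $2,448.96 = $9,587.04
Per month = $9,587.04 ÷ 12 = $798.92

$798.92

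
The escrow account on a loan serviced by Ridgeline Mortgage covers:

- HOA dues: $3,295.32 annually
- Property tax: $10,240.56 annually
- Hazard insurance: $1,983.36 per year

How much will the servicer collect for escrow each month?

$1,293.27

HOA dues: $3,295.32 per year
Property tax: $10,240.56 per year
Hazard insurance: $1,983.36 per year
Total per year = $15,519.24
Per month = $15,519.24 ÷ 12 = $1,293.27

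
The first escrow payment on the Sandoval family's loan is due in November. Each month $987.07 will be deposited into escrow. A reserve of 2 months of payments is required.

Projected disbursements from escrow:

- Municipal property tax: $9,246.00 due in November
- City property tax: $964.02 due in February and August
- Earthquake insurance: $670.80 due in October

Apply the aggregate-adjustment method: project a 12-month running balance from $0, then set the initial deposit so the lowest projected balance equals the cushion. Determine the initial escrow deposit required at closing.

$10,233.07

Cushion = 2 × $987.07 = $1,974.14
Trial balance (start $0, +$987.07 each month, − disbursements):
  Nov: +$987.07 − $9,246.00 → -$8,258.93
  Dec: +$987.07 → -$7,271.86
  Jan: +$987.07 → -$6,284.79
  Feb: +$987.07 − $964.02 → -$6,261.74
  Mar: +$987.07 → -$5,274.67
  Apr: +$987.07 → -$4,287.60
  May: +$987.07 → -$3,300.53
  Jun: +$987.07 → -$2,313.46
  Jul: +$987.07 → -$1,326.39
  Aug: +$987.07 − $964.02 → -$1,303.34
  Sep: +$987.07 → -$316.27
  Oct: +$987.07 − $670.80 → $0.00
Lowest trial balance = -$8,258.93 (Nov)
Initial deposit = cushion − low point = $1,974.14 − (-$8,258.93) = $10,233.07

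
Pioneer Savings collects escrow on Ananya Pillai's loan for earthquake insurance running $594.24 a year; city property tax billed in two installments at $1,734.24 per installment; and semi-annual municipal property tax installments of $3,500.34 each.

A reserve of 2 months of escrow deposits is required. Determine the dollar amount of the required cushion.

Earthquake insurance — $594.24 per year
City property tax — $1,734.24 × 2 = $3,468.48 per year
Municipal property tax — $3,500.34 × 2 = $7,000.68 per year
Annual escrow total = $594.24 + $3,468.48 + $7,000.68 = $11,063.40
Base monthly escrow = $11,063.40 / 12 = $921.95
Required cushion = 2 × $921.95 = $1,843.90

$1,843.90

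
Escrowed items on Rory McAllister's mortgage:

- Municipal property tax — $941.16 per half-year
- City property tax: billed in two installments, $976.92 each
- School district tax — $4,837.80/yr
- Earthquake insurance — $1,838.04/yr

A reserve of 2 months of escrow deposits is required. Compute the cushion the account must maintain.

Municipal property tax: $941.16 × 2 = $1,882.32 annually
City property tax: $976.92 × 2 = $1,953.84 annually
School district tax: $4,837.80 annually
Earthquake insurance: $1,838.04 annually
Yearly total = $1,882.32 + $1,953.84 + $4,837.80 + $1,838.04 = $10,512.00
Monthly escrow = $10,512.00 / 12 = $876.00
Cushion = 2 × $876.00 = $1,752.00

$1,752.00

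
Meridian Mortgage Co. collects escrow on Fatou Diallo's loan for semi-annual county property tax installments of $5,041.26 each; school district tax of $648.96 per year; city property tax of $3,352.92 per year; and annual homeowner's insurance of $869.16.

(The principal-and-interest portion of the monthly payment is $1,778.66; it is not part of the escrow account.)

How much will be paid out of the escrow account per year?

$14,953.56

County property tax: $5,041.26 × 2 = $10,082.52 annually
School district tax: $648.96 annually
City property tax: $3,352.92 annually
Homeowner's insurance: $869.16 annually
Combined annual = $10,082.52 + $648.96 + $3,352.92 + $869.16 = $14,953.56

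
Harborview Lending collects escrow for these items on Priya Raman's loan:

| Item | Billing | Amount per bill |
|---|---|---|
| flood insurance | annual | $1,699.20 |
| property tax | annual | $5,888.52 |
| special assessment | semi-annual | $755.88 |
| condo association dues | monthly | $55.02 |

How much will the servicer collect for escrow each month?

$813.31

Flood insurance: $1,699.20
Property tax: $5,888.52
Special assessment: $755.88 × 2 = $1,511.76
Condo association dues: $55.02 × 12 = $660.24
Total per year = $1,699.20 + $5,888.52 + $1,511.76 + $660.24 = $9,759.72
Monthly escrow = $9,759.72 / 12 = $813.31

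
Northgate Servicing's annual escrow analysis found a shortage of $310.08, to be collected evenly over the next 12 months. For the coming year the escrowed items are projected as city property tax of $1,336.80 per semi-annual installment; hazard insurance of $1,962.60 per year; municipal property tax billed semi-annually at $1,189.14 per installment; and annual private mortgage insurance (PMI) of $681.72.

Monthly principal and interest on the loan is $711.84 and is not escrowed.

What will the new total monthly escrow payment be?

City property tax — $1,336.80 × 2 = $2,673.60
Hazard insurance — $1,962.60
Municipal property tax — $1,189.14 × 2 = $2,378.28
Private mortgage insurance (PMI) — $681.72
Combined annual = $2,673.60 + $1,962.60 + $2,378.28 + $681.72 = $7,696.20
Monthly escrow = $7,696.20 / 12 = $641.35
Shortage spread = $310.08 / 12 = $25.84/mo
New monthly escrow = $641.35 + $25.84 = $667.19

$667.19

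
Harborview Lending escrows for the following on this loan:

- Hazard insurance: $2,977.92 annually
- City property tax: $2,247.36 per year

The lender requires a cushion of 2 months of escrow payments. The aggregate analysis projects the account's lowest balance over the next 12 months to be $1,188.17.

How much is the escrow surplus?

Hazard insurance = $2,977.92
City property tax = $2,247.36
Yearly total = $2,977.92 + $2,247.36 = $5,225.28
Per month = $5,225.28 ÷ 12 = $435.44
Required cushion = 2 × $435.44 = $870.88
Excess over cushion: $1,188.17 − $870.88 = $317.29

$317.29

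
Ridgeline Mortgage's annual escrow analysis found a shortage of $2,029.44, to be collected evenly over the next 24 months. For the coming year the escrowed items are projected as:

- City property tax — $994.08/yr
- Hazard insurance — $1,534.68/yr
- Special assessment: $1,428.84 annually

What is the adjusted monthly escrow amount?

City property tax: $994.08 per year
Hazard insurance: $1,534.68 per year
Special assessment: $1,428.84 per year
Yearly total = $994.08 + $1,534.68 + $1,428.84 = $3,957.60
Monthly escrow = $3,957.60 / 12 = $329.80
Monthly shortage recovery: $2,029.44 ÷ 24 = $84.56
New monthly escrow = $329.80 + $84.56 = $414.36

$414.36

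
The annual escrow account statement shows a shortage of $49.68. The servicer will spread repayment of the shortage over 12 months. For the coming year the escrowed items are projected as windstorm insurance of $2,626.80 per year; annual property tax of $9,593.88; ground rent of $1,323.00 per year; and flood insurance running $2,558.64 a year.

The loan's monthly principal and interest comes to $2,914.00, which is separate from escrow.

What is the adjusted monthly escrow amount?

$1,346.00

Windstorm insurance = $2,626.80
Property tax = $9,593.88
Ground rent = $1,323.00
Flood insurance = $2,558.64
Annual escrow total = $2,626.80 + $9,593.88 + $1,323.00 + $2,558.64 = $16,102.32
Monthly escrow = $16,102.32 ÷ 12 = $1,341.86
Monthly shortage recovery: $49.68 / 12 = $4.14
Adjusted monthly = $1,341.86 + $4.14 = $1,346.00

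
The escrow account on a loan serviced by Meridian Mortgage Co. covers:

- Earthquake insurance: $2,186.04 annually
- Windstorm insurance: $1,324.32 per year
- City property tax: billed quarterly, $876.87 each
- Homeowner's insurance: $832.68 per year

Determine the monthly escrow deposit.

Earthquake insurance: $2,186.04 per year
Windstorm insurance: $1,324.32 per year
City property tax: $876.87 × 4 = $3,507.48 per year
Homeowner's insurance: $832.68 per year
Total annual escrow = $2,186.04 + $1,324.32 + $3,507.48 + $832.68 = $7,850.52
Per month = $7,850.52 ÷ 12 = $654.21

$654.21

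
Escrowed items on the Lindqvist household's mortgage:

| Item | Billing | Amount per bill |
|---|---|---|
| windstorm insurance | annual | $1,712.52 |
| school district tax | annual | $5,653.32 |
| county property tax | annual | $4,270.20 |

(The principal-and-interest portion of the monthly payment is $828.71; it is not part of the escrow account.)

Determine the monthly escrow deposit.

$969.67

Windstorm insurance: $1,712.52/yr
School district tax: $5,653.32/yr
County property tax: $4,270.20/yr
Annual escrow total = $1,712.52 + $5,653.32 + $4,270.20 = $11,636.04
Monthly escrow = $11,636.04 / 12 = $969.67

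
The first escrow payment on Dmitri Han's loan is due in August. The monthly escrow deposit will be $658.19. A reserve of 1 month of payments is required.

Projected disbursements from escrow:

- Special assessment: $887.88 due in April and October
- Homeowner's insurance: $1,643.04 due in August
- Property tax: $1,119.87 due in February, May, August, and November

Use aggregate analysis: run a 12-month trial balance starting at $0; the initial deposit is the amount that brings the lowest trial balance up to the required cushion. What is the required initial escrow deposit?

$2,796.09

Cushion = 1 × $658.19 = $658.19
Trial balance (start $0, +$658.19 each month, − disbursements):
  Aug: +$658.19 − $2,762.91 → -$2,104.72
  Sep: +$658.19 → -$1,446.53
  Oct: +$658.19 − $887.88 → -$1,676.22
  Nov: +$658.19 − $1,119.87 → -$2,137.90
  Dec: +$658.19 → -$1,479.71
  Jan: +$658.19 → -$821.52
  Feb: +$658.19 − $1,119.87 → -$1,283.20
  Mar: +$658.19 → -$625.01
  Apr: +$658.19 − $887.88 → -$854.70
  May: +$658.19 − $1,119.87 → -$1,316.38
  Jun: +$658.19 → -$658.19
  Jul: +$658.19 → $0.00
Lowest trial balance = -$2,137.90 (Nov)
Initial deposit = cushion − low point = $658.19 − (-$2,137.90) = $2,796.09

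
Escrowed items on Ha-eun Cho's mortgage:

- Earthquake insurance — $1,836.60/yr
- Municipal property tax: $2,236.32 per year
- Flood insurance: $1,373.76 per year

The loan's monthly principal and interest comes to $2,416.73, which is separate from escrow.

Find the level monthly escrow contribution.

Earthquake insurance: $1,836.60/yr
Municipal property tax: $2,236.32/yr
Flood insurance: $1,373.76/yr
Annual escrow total = $1,836.60 + $2,236.32 + $1,373.76 = $5,446.68
Monthly = $5,446.68 ÷ 12 = $453.89

$453.89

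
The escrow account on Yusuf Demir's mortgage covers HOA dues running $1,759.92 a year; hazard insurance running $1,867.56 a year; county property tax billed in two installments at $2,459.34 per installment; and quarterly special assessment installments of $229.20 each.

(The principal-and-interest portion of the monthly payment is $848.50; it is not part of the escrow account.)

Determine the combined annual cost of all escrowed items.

HOA dues — $1,759.92 per year
Hazard insurance — $1,867.56 per year
County property tax — $2,459.34 × 2 = $4,918.68 per year
Special assessment — $229.20 × 4 = $916.80 per year
Total per year = $9,462.96

$9,462.96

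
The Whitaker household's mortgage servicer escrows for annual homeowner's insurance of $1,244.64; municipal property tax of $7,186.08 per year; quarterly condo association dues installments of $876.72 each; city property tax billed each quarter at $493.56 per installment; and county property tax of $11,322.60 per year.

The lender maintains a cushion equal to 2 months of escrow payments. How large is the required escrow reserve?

Homeowner's insurance: $1,244.64 per year
Municipal property tax: $7,186.08 per year
Condo association dues: $876.72 × 4 = $3,506.88 per year
City property tax: $493.56 × 4 = $1,974.24 per year
County property tax: $11,322.60 per year
Annual escrow total = $1,244.64 + $7,186.08 + $3,506.88 + $1,974.24 + $11,322.60 = $25,234.44
Per month = $25,234.44 ÷ 12 = $2,102.87
Required cushion = 2 × $2,102.87 = $4,205.74

$4,205.74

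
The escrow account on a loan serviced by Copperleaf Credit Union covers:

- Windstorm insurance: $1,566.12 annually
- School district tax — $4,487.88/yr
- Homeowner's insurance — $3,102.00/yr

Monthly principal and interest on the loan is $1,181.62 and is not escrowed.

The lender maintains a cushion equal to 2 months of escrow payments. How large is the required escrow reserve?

$1,526.00

Windstorm insurance — $1,566.12 per year
School district tax — $4,487.88 per year
Homeowner's insurance — $3,102.00 per year
Yearly total = $1,566.12 + $4,487.88 + $3,102.00 = $9,156.00
Base monthly escrow = $9,156.00 / 12 = $763.00
Required cushion = 2 × $763.00 = $1,526.00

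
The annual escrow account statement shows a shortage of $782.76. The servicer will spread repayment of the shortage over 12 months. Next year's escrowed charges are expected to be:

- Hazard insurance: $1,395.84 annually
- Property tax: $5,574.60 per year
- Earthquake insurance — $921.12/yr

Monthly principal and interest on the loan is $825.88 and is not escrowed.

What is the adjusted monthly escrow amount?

$722.86

Hazard insurance: $1,395.84 per year
Property tax: $5,574.60 per year
Earthquake insurance: $921.12 per year
Total per year = $1,395.84 + $5,574.60 + $921.12 = $7,891.56
Monthly = $7,891.56 / 12 = $657.63
Shortage per month = $782.76 / 12 = $65.23
Adjusted monthly = $657.63 + $65.23 = $722.86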